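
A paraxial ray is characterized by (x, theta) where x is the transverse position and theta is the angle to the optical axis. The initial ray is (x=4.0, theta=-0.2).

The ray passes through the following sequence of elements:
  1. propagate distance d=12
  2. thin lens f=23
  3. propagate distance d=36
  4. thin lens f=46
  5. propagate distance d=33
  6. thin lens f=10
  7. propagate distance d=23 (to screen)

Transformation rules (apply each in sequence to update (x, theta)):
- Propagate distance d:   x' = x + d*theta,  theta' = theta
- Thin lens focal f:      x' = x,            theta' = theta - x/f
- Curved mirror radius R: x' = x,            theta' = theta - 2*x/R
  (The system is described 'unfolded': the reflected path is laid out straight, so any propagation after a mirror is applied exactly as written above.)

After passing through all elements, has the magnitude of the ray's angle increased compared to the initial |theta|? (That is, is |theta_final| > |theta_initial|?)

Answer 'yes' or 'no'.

Initial: x=4.0000 theta=-0.2000
After 1 (propagate distance d=12): x=1.6000 theta=-0.2000
After 2 (thin lens f=23): x=1.6000 theta=-31/115 (≈-0.2696)
After 3 (propagate distance d=36): x=-932/115 (≈-8.1043) theta=-31/115 (≈-0.2696)
After 4 (thin lens f=46): x=-932/115 (≈-8.1043) theta=-247/2645 (≈-0.0934)
After 5 (propagate distance d=33): x=-29587/2645 (≈-11.1860) theta=-247/2645 (≈-0.0934)
After 6 (thin lens f=10): x=-29587/2645 (≈-11.1860) theta=1179/1150 (≈1.0252)
After 7 (propagate distance d=23 (to screen)): x=327821/26450 (≈12.3940) theta=1179/1150 (≈1.0252)
|theta_initial|=0.2000 |theta_final|=1179/1150 (≈1.0252) -> increased

Answer: yes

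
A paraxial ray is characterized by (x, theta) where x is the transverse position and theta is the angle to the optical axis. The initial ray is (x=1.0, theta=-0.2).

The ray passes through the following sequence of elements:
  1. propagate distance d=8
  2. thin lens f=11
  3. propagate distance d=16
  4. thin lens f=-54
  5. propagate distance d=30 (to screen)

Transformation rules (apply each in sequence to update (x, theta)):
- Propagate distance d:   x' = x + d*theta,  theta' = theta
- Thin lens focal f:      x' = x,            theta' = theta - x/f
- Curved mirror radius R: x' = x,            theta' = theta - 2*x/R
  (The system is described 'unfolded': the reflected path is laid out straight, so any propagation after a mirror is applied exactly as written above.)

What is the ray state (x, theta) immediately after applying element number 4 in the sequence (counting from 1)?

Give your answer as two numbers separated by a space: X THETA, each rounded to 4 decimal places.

Initial: x=1.0000 theta=-0.2000
After 1 (propagate distance d=8): x=-0.6000 theta=-0.2000
After 2 (thin lens f=11): x=-0.6000 theta=-8/55 (≈-0.1455)
After 3 (propagate distance d=16): x=-161/55 (≈-2.9273) theta=-8/55 (≈-0.1455)
After 4 (thin lens f=-54): x=-161/55 (≈-2.9273) theta=-593/2970 (≈-0.1997)
Rounded to 4 decimal places: x = -2.9273, theta = -0.1997

Answer: -2.9273 -0.1997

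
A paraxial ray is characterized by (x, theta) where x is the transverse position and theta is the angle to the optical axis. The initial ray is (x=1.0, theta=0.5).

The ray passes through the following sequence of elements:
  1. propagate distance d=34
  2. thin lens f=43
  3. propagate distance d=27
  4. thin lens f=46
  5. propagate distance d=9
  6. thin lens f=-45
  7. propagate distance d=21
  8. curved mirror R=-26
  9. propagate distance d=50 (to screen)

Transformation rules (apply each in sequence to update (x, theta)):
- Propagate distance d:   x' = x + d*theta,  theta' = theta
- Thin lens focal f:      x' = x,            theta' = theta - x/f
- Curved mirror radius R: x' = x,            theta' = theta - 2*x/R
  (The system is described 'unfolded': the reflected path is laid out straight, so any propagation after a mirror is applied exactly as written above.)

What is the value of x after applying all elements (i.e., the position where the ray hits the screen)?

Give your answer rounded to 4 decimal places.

Answer: 85.2576

Derivation:
Initial: x=1.0000 theta=0.5000
After 1 (propagate distance d=34): x=18.0000 theta=0.5000
After 2 (thin lens f=43): x=18.0000 theta=7/86 (≈0.0814)
After 3 (propagate distance d=27): x=1737/86 (≈20.1977) theta=7/86 (≈0.0814)
After 4 (thin lens f=46): x=1737/86 (≈20.1977) theta=-1415/3956 (≈-0.3577)
After 5 (propagate distance d=9): x=67167/3956 (≈16.9785) theta=-1415/3956 (≈-0.3577)
After 6 (thin lens f=-45): x=67167/3956 (≈16.9785) theta=97/4945 (≈0.0196)
After 7 (propagate distance d=21): x=343983/19780 (≈17.3904) theta=97/4945 (≈0.0196)
After 8 (curved mirror R=-26): x=343983/19780 (≈17.3904) theta=349027/257140 (≈1.3573)
After 9 (propagate distance d=50 (to screen)): x=21923129/257140 (≈85.2576) theta=349027/257140 (≈1.3573)
Rounded to 4 decimal places: x = 85.2576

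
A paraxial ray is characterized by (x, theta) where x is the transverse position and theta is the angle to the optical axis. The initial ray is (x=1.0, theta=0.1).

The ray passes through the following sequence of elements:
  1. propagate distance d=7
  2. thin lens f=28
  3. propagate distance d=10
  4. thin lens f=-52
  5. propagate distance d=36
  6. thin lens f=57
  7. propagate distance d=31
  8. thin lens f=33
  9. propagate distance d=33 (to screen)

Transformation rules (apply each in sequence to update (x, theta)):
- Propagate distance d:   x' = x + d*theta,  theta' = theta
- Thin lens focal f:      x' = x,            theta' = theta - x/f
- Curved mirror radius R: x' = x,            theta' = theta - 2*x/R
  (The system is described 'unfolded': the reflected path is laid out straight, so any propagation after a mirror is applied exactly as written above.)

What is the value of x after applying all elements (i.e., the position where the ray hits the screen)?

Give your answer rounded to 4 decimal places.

Answer: -0.2447

Derivation:
Initial: x=1.0000 theta=0.1000
After 1 (propagate distance d=7): x=1.7000 theta=0.1000
After 2 (thin lens f=28): x=1.7000 theta=11/280 (≈0.0393)
After 3 (propagate distance d=10): x=293/140 (≈2.0929) theta=11/280 (≈0.0393)
After 4 (thin lens f=-52): x=293/140 (≈2.0929) theta=579/7280 (≈0.0795)
After 5 (propagate distance d=36): x=451/91 (≈4.9560) theta=579/7280 (≈0.0795)
After 6 (thin lens f=57): x=451/91 (≈4.9560) theta=-3077/414960 (≈-0.0074)
After 7 (propagate distance d=31): x=1961173/414960 (≈4.7262) theta=-3077/414960 (≈-0.0074)
After 8 (thin lens f=33): x=1961173/414960 (≈4.7262) theta=-1031357/6846840 (≈-0.1506)
After 9 (propagate distance d=33 (to screen)): x=-33847/138320 (≈-0.2447) theta=-1031357/6846840 (≈-0.1506)
Rounded to 4 decimal places: x = -0.2447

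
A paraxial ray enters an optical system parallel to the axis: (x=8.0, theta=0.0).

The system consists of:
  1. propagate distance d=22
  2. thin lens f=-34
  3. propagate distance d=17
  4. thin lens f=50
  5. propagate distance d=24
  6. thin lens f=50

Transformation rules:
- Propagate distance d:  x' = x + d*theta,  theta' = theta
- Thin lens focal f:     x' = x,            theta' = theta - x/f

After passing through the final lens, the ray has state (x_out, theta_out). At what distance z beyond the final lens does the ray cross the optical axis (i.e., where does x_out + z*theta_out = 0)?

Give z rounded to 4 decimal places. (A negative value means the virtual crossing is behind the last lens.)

Initial: x=8.0000 theta=0.0000
After 1 (propagate distance d=22): x=8.0000 theta=0.0000
After 2 (thin lens f=-34): x=8.0000 theta=4/17 (≈0.2353)
After 3 (propagate distance d=17): x=12.0000 theta=4/17 (≈0.2353)
After 4 (thin lens f=50): x=12.0000 theta=-2/425 (≈-0.0047)
After 5 (propagate distance d=24): x=5052/425 (≈11.8871) theta=-2/425 (≈-0.0047)
After 6 (thin lens f=50): x=5052/425 (≈11.8871) theta=-2576/10625 (≈-0.2424)
z_focus = -x_out/theta_out = -(5052/425)/(-2576/10625) = 31575/644 ≈ 49.0295
Rounded to 4 decimal places: z = 49.0295

Answer: 49.0295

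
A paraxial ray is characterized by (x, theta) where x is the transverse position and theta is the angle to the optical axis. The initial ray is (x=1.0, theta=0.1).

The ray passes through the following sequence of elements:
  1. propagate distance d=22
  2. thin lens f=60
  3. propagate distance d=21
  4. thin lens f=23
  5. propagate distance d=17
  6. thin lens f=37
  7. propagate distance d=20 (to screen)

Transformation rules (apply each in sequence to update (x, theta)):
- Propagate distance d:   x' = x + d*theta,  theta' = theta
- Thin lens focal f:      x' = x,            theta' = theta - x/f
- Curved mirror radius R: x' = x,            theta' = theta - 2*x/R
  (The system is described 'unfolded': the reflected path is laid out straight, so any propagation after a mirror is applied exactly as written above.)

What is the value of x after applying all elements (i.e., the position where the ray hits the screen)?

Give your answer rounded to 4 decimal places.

Initial: x=1.0000 theta=0.1000
After 1 (propagate distance d=22): x=3.2000 theta=0.1000
After 2 (thin lens f=60): x=3.2000 theta=7/150 (≈0.0467)
After 3 (propagate distance d=21): x=4.1800 theta=7/150 (≈0.0467)
After 4 (thin lens f=23): x=4.1800 theta=-233/1725 (≈-0.1351)
After 5 (propagate distance d=17): x=6499/3450 (≈1.8838) theta=-233/1725 (≈-0.1351)
After 6 (thin lens f=37): x=6499/3450 (≈1.8838) theta=-23741/127650 (≈-0.1860)
After 7 (propagate distance d=20 (to screen)): x=-78119/42550 (≈-1.8359) theta=-23741/127650 (≈-0.1860)
Rounded to 4 decimal places: x = -1.8359

Answer: -1.8359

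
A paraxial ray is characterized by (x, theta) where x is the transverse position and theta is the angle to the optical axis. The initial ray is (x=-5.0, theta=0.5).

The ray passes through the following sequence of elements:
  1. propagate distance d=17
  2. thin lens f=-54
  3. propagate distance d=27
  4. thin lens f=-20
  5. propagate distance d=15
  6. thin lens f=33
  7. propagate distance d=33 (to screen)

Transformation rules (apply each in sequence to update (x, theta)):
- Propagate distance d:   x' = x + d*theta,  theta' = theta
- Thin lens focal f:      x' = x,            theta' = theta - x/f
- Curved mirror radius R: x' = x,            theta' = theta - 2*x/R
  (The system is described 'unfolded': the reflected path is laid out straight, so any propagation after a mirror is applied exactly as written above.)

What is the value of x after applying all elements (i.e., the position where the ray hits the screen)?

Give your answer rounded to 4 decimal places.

Initial: x=-5.0000 theta=0.5000
After 1 (propagate distance d=17): x=3.5000 theta=0.5000
After 2 (thin lens f=-54): x=3.5000 theta=61/108 (≈0.5648)
After 3 (propagate distance d=27): x=18.7500 theta=61/108 (≈0.5648)
After 4 (thin lens f=-20): x=18.7500 theta=649/432 (≈1.5023)
After 5 (propagate distance d=15): x=5945/144 (≈41.2847) theta=649/432 (≈1.5023)
After 6 (thin lens f=33): x=5945/144 (≈41.2847) theta=199/792 (≈0.2513)
After 7 (propagate distance d=33 (to screen)): x=7139/144 (≈49.5764) theta=199/792 (≈0.2513)
Rounded to 4 decimal places: x = 49.5764

Answer: 49.5764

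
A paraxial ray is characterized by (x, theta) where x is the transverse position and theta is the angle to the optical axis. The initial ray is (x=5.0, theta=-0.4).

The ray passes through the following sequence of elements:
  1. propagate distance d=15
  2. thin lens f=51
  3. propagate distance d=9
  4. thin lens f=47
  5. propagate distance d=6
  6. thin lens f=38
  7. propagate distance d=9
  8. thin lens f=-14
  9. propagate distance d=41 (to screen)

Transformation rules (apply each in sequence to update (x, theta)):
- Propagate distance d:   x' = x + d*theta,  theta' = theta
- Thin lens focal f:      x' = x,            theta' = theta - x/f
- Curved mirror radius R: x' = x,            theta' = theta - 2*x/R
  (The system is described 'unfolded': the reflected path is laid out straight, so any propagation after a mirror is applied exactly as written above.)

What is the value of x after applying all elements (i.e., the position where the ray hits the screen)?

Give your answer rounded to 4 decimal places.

Answer: -33.6451

Derivation:
Initial: x=5.0000 theta=-0.4000
After 1 (propagate distance d=15): x=-1.0000 theta=-0.4000
After 2 (thin lens f=51): x=-1.0000 theta=-97/255 (≈-0.3804)
After 3 (propagate distance d=9): x=-376/85 (≈-4.4235) theta=-97/255 (≈-0.3804)
After 4 (thin lens f=47): x=-376/85 (≈-4.4235) theta=-73/255 (≈-0.2863)
After 5 (propagate distance d=6): x=-522/85 (≈-6.1412) theta=-73/255 (≈-0.2863)
After 6 (thin lens f=38): x=-522/85 (≈-6.1412) theta=-604/4845 (≈-0.1247)
After 7 (propagate distance d=9): x=-138/19 (≈-7.2632) theta=-604/4845 (≈-0.1247)
After 8 (thin lens f=-14): x=-138/19 (≈-7.2632) theta=-21823/33915 (≈-0.6435)
After 9 (propagate distance d=41 (to screen)): x=-1141073/33915 (≈-33.6451) theta=-21823/33915 (≈-0.6435)
Rounded to 4 decimal places: x = -33.6451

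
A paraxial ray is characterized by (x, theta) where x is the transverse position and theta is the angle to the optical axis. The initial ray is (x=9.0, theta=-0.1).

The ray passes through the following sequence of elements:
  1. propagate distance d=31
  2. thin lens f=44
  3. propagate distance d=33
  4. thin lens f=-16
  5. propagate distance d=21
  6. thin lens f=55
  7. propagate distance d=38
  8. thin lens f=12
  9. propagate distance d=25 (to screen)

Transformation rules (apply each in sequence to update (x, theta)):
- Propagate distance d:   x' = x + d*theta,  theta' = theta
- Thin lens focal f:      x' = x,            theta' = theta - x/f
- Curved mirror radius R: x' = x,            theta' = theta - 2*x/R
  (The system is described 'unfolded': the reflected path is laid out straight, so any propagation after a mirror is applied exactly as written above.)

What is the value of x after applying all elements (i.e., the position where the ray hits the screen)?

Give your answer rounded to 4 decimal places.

Initial: x=9.0000 theta=-0.1000
After 1 (propagate distance d=31): x=5.9000 theta=-0.1000
After 2 (thin lens f=44): x=5.9000 theta=-103/440 (≈-0.2341)
After 3 (propagate distance d=33): x=-1.8250 theta=-103/440 (≈-0.2341)
After 4 (thin lens f=-16): x=-1.8250 theta=-2451/7040 (≈-0.3482)
After 5 (propagate distance d=21): x=-64319/7040 (≈-9.1362) theta=-2451/7040 (≈-0.3482)
After 6 (thin lens f=55): x=-64319/7040 (≈-9.1362) theta=-35243/193600 (≈-0.1820)
After 7 (propagate distance d=38): x=-6216013/387200 (≈-16.0538) theta=-35243/193600 (≈-0.1820)
After 8 (thin lens f=12): x=-6216013/387200 (≈-16.0538) theta=5370181/4646400 (≈1.1558)
After 9 (propagate distance d=25 (to screen)): x=59662369/4646400 (≈12.8406) theta=5370181/4646400 (≈1.1558)
Rounded to 4 decimal places: x = 12.8406

Answer: 12.8406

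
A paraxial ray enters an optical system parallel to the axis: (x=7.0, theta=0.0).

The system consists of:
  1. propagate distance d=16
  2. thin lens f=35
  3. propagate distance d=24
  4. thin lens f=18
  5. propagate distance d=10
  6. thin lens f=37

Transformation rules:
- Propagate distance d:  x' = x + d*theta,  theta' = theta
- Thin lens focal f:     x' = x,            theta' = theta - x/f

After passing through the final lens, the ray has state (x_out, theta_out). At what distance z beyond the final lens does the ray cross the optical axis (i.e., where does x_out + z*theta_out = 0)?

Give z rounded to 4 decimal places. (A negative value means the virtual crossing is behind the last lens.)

Answer: -3.4699

Derivation:
Initial: x=7.0000 theta=0.0000
After 1 (propagate distance d=16): x=7.0000 theta=0.0000
After 2 (thin lens f=35): x=7.0000 theta=-0.2000
After 3 (propagate distance d=24): x=2.2000 theta=-0.2000
After 4 (thin lens f=18): x=2.2000 theta=-29/90 (≈-0.3222)
After 5 (propagate distance d=10): x=-46/45 (≈-1.0222) theta=-29/90 (≈-0.3222)
After 6 (thin lens f=37): x=-46/45 (≈-1.0222) theta=-109/370 (≈-0.2946)
z_focus = -x_out/theta_out = -(-46/45)/(-109/370) = -3404/981 ≈ -3.4699
Rounded to 4 decimal places: z = -3.4699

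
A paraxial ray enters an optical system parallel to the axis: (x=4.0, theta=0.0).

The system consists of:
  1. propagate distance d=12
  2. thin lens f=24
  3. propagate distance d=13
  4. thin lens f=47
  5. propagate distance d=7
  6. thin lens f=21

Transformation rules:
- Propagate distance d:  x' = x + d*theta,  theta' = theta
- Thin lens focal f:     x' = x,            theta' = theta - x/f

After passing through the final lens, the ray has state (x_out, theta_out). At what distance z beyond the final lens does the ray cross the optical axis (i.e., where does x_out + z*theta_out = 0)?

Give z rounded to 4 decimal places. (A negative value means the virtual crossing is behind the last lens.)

Initial: x=4.0000 theta=0.0000
After 1 (propagate distance d=12): x=4.0000 theta=0.0000
After 2 (thin lens f=24): x=4.0000 theta=-1/6 (≈-0.1667)
After 3 (propagate distance d=13): x=11/6 (≈1.8333) theta=-1/6 (≈-0.1667)
After 4 (thin lens f=47): x=11/6 (≈1.8333) theta=-29/141 (≈-0.2057)
After 5 (propagate distance d=7): x=37/94 (≈0.3936) theta=-29/141 (≈-0.2057)
After 6 (thin lens f=21): x=37/94 (≈0.3936) theta=-443/1974 (≈-0.2244)
z_focus = -x_out/theta_out = -(37/94)/(-443/1974) = 777/443 ≈ 1.7540
Rounded to 4 decimal places: z = 1.7540

Answer: 1.7540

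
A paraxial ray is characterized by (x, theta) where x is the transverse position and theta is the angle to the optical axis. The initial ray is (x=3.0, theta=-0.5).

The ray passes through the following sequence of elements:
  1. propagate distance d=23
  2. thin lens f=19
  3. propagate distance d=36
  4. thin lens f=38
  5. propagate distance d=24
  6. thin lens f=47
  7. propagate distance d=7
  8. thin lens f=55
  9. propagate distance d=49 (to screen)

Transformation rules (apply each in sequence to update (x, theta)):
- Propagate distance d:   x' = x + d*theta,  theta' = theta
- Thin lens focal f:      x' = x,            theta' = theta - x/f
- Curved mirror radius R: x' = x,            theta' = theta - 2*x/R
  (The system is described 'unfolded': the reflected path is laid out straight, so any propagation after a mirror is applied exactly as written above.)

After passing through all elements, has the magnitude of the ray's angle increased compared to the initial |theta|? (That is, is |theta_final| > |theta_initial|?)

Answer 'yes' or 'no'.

Initial: x=3.0000 theta=-0.5000
After 1 (propagate distance d=23): x=-8.5000 theta=-0.5000
After 2 (thin lens f=19): x=-8.5000 theta=-1/19 (≈-0.0526)
After 3 (propagate distance d=36): x=-395/38 (≈-10.3947) theta=-1/19 (≈-0.0526)
After 4 (thin lens f=38): x=-395/38 (≈-10.3947) theta=319/1444 (≈0.2209)
After 5 (propagate distance d=24): x=-3677/722 (≈-5.0928) theta=319/1444 (≈0.2209)
After 6 (thin lens f=47): x=-3677/722 (≈-5.0928) theta=22347/67868 (≈0.3293)
After 7 (propagate distance d=7): x=-189209/67868 (≈-2.7879) theta=22347/67868 (≈0.3293)
After 8 (thin lens f=55): x=-189209/67868 (≈-2.7879) theta=709147/1866370 (≈0.3800)
After 9 (propagate distance d=49 (to screen)): x=59089911/3732740 (≈15.8302) theta=709147/1866370 (≈0.3800)
|theta_initial|=0.5000 |theta_final|=709147/1866370 (≈0.3800) -> not increased

Answer: no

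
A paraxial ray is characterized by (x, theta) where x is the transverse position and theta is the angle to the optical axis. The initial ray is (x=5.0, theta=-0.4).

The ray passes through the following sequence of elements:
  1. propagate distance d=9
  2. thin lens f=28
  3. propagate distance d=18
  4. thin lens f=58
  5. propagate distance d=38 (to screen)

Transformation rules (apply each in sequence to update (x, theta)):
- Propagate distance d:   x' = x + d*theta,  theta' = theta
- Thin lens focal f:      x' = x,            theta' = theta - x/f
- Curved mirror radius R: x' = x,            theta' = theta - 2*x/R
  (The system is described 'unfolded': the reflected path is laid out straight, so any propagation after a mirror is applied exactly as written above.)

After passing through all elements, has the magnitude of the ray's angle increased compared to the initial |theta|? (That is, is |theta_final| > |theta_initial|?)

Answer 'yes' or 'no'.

Answer: no

Derivation:
Initial: x=5.0000 theta=-0.4000
After 1 (propagate distance d=9): x=1.4000 theta=-0.4000
After 2 (thin lens f=28): x=1.4000 theta=-0.4500
After 3 (propagate distance d=18): x=-6.7000 theta=-0.4500
After 4 (thin lens f=58): x=-6.7000 theta=-97/290 (≈-0.3345)
After 5 (propagate distance d=38 (to screen)): x=-5629/290 (≈-19.4103) theta=-97/290 (≈-0.3345)
|theta_initial|=0.4000 |theta_final|=97/290 (≈0.3345) -> not increased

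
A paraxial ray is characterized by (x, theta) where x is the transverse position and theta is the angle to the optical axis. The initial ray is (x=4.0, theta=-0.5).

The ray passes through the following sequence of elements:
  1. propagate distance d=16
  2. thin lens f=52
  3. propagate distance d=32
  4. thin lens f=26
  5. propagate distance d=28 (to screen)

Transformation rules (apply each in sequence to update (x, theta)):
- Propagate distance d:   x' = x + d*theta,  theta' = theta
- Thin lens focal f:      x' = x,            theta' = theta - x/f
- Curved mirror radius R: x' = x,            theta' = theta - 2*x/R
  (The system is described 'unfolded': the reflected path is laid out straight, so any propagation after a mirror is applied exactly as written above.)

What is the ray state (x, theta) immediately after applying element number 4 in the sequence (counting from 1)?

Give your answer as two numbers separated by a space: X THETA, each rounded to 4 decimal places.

Answer: -17.5385 0.2515

Derivation:
Initial: x=4.0000 theta=-0.5000
After 1 (propagate distance d=16): x=-4.0000 theta=-0.5000
After 2 (thin lens f=52): x=-4.0000 theta=-11/26 (≈-0.4231)
After 3 (propagate distance d=32): x=-228/13 (≈-17.5385) theta=-11/26 (≈-0.4231)
After 4 (thin lens f=26): x=-228/13 (≈-17.5385) theta=85/338 (≈0.2515)
Rounded to 4 decimal places: x = -17.5385, theta = 0.2515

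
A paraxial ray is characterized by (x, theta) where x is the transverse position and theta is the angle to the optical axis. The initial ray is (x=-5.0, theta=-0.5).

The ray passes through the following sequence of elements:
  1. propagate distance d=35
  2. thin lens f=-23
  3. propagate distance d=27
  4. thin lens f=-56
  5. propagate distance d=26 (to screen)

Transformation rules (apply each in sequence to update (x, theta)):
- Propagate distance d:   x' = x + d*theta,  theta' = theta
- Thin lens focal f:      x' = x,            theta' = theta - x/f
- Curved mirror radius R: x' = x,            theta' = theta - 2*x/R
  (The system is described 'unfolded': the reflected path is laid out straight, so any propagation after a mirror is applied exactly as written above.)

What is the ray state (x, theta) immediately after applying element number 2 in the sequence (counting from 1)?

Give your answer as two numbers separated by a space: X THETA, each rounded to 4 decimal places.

Initial: x=-5.0000 theta=-0.5000
After 1 (propagate distance d=35): x=-22.5000 theta=-0.5000
After 2 (thin lens f=-23): x=-22.5000 theta=-34/23 (≈-1.4783)
Rounded to 4 decimal places: x = -22.5000, theta = -1.4783

Answer: -22.5000 -1.4783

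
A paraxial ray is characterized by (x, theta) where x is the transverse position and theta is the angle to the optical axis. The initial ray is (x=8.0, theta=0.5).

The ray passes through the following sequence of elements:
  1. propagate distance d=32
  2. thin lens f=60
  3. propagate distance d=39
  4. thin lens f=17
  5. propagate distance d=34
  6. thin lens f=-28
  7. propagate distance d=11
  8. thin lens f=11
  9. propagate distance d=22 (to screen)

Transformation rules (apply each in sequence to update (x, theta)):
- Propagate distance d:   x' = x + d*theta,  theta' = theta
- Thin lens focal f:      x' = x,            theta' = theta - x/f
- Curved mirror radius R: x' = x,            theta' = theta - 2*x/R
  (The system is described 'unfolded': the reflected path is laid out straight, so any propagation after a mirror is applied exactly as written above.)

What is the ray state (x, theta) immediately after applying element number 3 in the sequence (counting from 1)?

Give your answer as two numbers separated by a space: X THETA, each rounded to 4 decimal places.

Initial: x=8.0000 theta=0.5000
After 1 (propagate distance d=32): x=24.0000 theta=0.5000
After 2 (thin lens f=60): x=24.0000 theta=0.1000
After 3 (propagate distance d=39): x=27.9000 theta=0.1000
Rounded to 4 decimal places: x = 27.9000, theta = 0.1000

Answer: 27.9000 0.1000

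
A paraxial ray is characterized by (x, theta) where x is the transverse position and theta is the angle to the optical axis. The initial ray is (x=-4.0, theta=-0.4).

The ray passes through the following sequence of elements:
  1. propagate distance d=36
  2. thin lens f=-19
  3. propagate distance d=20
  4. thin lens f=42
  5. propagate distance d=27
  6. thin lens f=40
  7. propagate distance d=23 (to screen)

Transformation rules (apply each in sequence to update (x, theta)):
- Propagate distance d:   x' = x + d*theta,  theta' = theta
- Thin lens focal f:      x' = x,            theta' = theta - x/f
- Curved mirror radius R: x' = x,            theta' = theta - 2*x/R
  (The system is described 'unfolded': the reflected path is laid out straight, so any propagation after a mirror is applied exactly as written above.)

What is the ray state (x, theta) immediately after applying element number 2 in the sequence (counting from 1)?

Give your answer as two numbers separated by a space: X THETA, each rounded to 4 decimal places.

Answer: -18.4000 -1.3684

Derivation:
Initial: x=-4.0000 theta=-0.4000
After 1 (propagate distance d=36): x=-18.4000 theta=-0.4000
After 2 (thin lens f=-19): x=-18.4000 theta=-26/19 (≈-1.3684)
Rounded to 4 decimal places: x = -18.4000, theta = -1.3684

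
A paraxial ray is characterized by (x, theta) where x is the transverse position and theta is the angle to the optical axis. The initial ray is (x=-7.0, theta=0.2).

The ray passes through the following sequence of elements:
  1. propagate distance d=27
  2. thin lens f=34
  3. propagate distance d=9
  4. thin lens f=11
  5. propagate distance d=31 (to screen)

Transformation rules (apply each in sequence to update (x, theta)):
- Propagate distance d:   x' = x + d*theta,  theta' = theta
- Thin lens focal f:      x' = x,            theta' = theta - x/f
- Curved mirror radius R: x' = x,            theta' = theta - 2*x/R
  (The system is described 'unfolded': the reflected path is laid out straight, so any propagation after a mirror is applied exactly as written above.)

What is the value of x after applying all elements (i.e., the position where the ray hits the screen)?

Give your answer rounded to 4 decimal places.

Answer: 6.5251

Derivation:
Initial: x=-7.0000 theta=0.2000
After 1 (propagate distance d=27): x=-1.6000 theta=0.2000
After 2 (thin lens f=34): x=-1.6000 theta=21/85 (≈0.2471)
After 3 (propagate distance d=9): x=53/85 (≈0.6235) theta=21/85 (≈0.2471)
After 4 (thin lens f=11): x=53/85 (≈0.6235) theta=178/935 (≈0.1904)
After 5 (propagate distance d=31 (to screen)): x=6101/935 (≈6.5251) theta=178/935 (≈0.1904)
Rounded to 4 decimal places: x = 6.5251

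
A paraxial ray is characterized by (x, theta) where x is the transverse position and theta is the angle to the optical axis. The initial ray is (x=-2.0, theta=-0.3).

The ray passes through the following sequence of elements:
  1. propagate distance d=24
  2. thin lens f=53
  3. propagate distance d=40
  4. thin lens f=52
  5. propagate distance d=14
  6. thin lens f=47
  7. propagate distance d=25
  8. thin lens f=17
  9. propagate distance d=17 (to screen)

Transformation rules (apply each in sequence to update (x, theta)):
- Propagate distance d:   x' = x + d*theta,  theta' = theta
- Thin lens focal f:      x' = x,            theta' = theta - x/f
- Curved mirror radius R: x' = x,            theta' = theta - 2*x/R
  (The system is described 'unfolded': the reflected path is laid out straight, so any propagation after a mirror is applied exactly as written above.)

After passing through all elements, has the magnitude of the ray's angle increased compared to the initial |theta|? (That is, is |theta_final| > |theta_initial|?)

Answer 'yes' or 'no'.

Initial: x=-2.0000 theta=-0.3000
After 1 (propagate distance d=24): x=-9.2000 theta=-0.3000
After 2 (thin lens f=53): x=-9.2000 theta=-67/530 (≈-0.1264)
After 3 (propagate distance d=40): x=-3778/265 (≈-14.2566) theta=-67/530 (≈-0.1264)
After 4 (thin lens f=52): x=-3778/265 (≈-14.2566) theta=509/3445 (≈0.1478)
After 5 (propagate distance d=14): x=-41988/3445 (≈-12.1881) theta=509/3445 (≈0.1478)
After 6 (thin lens f=47): x=-41988/3445 (≈-12.1881) theta=65911/161915 (≈0.4071)
After 7 (propagate distance d=25): x=-325661/161915 (≈-2.0113) theta=65911/161915 (≈0.4071)
After 8 (thin lens f=17): x=-325661/161915 (≈-2.0113) theta=1446148/2752555 (≈0.5254)
After 9 (propagate distance d=17 (to screen)): x=1120487/161915 (≈6.9202) theta=1446148/2752555 (≈0.5254)
|theta_initial|=0.3000 |theta_final|=1446148/2752555 (≈0.5254) -> increased

Answer: yes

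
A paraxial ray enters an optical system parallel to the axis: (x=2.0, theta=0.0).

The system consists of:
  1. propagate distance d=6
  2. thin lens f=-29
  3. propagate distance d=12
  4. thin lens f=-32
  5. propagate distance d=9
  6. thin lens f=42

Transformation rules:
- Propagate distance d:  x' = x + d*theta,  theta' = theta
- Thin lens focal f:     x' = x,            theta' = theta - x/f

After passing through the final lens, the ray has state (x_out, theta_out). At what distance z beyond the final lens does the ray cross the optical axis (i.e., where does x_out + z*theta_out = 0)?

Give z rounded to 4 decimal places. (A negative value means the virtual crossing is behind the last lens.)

Initial: x=2.0000 theta=0.0000
After 1 (propagate distance d=6): x=2.0000 theta=0.0000
After 2 (thin lens f=-29): x=2.0000 theta=2/29 (≈0.0690)
After 3 (propagate distance d=12): x=82/29 (≈2.8276) theta=2/29 (≈0.0690)
After 4 (thin lens f=-32): x=82/29 (≈2.8276) theta=73/464 (≈0.1573)
After 5 (propagate distance d=9): x=1969/464 (≈4.2435) theta=73/464 (≈0.1573)
After 6 (thin lens f=42): x=1969/464 (≈4.2435) theta=1097/19488 (≈0.0563)
z_focus = -x_out/theta_out = -(1969/464)/(1097/19488) = -82698/1097 ≈ -75.3856
Rounded to 4 decimal places: z = -75.3856

Answer: -75.3856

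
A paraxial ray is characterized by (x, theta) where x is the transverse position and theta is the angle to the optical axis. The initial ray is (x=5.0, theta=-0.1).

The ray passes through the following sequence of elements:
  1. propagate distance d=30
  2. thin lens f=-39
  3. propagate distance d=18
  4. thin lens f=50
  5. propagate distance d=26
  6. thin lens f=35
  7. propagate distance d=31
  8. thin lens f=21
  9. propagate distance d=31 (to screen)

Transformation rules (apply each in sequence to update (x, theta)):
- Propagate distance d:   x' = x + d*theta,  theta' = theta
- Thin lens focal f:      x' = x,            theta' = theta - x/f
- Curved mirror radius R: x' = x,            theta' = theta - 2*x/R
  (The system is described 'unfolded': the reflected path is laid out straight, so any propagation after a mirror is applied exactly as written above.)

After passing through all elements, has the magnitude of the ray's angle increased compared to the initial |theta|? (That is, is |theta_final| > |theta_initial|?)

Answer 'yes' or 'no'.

Answer: no

Derivation:
Initial: x=5.0000 theta=-0.1000
After 1 (propagate distance d=30): x=2.0000 theta=-0.1000
After 2 (thin lens f=-39): x=2.0000 theta=-19/390 (≈-0.0487)
After 3 (propagate distance d=18): x=73/65 (≈1.1231) theta=-19/390 (≈-0.0487)
After 4 (thin lens f=50): x=73/65 (≈1.1231) theta=-347/4875 (≈-0.0712)
After 5 (propagate distance d=26): x=-3547/4875 (≈-0.7276) theta=-347/4875 (≈-0.0712)
After 6 (thin lens f=35): x=-3547/4875 (≈-0.7276) theta=-2866/56875 (≈-0.0504)
After 7 (propagate distance d=31): x=-390683/170625 (≈-2.2897) theta=-2866/56875 (≈-0.0504)
After 8 (thin lens f=21): x=-390683/170625 (≈-2.2897) theta=1681/28665 (≈0.0586)
After 9 (propagate distance d=31 (to screen)): x=-130036/275625 (≈-0.4718) theta=1681/28665 (≈0.0586)
|theta_initial|=0.1000 |theta_final|=1681/28665 (≈0.0586) -> not increased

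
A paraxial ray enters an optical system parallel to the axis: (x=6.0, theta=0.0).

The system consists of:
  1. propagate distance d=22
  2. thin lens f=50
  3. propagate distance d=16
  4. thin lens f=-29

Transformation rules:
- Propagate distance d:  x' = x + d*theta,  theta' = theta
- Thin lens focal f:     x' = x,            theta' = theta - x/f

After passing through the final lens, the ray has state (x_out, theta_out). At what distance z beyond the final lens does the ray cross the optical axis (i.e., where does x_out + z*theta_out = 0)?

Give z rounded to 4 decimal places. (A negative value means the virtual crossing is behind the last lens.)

Answer: -197.2000

Derivation:
Initial: x=6.0000 theta=0.0000
After 1 (propagate distance d=22): x=6.0000 theta=0.0000
After 2 (thin lens f=50): x=6.0000 theta=-0.1200
After 3 (propagate distance d=16): x=4.0800 theta=-0.1200
After 4 (thin lens f=-29): x=4.0800 theta=3/145 (≈0.0207)
z_focus = -x_out/theta_out = -(4.0800)/(3/145) = -197.2000
Rounded to 4 decimal places: z = -197.2000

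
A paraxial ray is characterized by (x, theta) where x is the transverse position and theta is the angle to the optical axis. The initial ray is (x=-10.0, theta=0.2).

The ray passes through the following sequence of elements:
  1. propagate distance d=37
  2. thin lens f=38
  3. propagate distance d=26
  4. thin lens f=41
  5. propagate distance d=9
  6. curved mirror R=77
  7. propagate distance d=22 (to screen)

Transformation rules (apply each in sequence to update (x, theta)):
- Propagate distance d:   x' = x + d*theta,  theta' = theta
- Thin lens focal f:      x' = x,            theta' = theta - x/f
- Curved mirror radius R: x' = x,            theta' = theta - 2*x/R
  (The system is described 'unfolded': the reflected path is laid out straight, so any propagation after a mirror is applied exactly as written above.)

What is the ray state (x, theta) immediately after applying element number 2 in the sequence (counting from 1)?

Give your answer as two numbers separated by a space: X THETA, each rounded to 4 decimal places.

Answer: -2.6000 0.2684

Derivation:
Initial: x=-10.0000 theta=0.2000
After 1 (propagate distance d=37): x=-2.6000 theta=0.2000
After 2 (thin lens f=38): x=-2.6000 theta=51/190 (≈0.2684)
Rounded to 4 decimal places: x = -2.6000, theta = 0.2684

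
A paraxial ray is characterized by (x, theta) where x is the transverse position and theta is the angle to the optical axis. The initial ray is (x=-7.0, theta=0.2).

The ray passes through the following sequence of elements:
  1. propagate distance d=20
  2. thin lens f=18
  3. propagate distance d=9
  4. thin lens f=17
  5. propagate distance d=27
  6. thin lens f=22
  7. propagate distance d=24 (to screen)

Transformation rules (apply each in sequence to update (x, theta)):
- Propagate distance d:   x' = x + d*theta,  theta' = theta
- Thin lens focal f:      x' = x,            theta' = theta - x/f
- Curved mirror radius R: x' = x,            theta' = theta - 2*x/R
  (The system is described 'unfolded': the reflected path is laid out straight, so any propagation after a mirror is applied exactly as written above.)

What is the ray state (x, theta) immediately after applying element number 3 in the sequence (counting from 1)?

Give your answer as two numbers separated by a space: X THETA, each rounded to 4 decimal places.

Answer: 0.3000 0.3667

Derivation:
Initial: x=-7.0000 theta=0.2000
After 1 (propagate distance d=20): x=-3.0000 theta=0.2000
After 2 (thin lens f=18): x=-3.0000 theta=11/30 (≈0.3667)
After 3 (propagate distance d=9): x=0.3000 theta=11/30 (≈0.3667)
Rounded to 4 decimal places: x = 0.3000, theta = 0.3667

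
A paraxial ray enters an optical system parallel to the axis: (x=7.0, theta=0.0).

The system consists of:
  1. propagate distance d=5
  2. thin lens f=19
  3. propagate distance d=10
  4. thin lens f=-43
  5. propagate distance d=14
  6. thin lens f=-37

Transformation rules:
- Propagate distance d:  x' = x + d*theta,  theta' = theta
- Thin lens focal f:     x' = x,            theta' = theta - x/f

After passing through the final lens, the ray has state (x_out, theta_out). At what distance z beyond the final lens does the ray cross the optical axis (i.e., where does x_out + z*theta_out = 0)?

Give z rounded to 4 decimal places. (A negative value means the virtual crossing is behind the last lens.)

Initial: x=7.0000 theta=0.0000
After 1 (propagate distance d=5): x=7.0000 theta=0.0000
After 2 (thin lens f=19): x=7.0000 theta=-7/19 (≈-0.3684)
After 3 (propagate distance d=10): x=63/19 (≈3.3158) theta=-7/19 (≈-0.3684)
After 4 (thin lens f=-43): x=63/19 (≈3.3158) theta=-238/817 (≈-0.2913)
After 5 (propagate distance d=14): x=-623/817 (≈-0.7625) theta=-238/817 (≈-0.2913)
After 6 (thin lens f=-37): x=-623/817 (≈-0.7625) theta=-9429/30229 (≈-0.3119)
z_focus = -x_out/theta_out = -(-623/817)/(-9429/30229) = -3293/1347 ≈ -2.4447
Rounded to 4 decimal places: z = -2.4447

Answer: -2.4447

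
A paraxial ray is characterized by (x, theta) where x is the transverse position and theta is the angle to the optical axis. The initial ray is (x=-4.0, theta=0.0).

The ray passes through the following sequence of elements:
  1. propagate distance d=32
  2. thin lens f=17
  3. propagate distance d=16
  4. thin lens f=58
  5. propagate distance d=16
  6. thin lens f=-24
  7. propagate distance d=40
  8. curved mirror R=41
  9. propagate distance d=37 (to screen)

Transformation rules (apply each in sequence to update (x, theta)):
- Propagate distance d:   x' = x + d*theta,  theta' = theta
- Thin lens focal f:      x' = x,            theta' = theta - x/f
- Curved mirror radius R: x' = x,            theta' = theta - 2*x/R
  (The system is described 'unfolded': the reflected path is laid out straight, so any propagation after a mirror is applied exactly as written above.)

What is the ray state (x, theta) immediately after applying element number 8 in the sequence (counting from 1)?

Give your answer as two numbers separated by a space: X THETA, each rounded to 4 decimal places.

Answer: 19.1589 -0.5455

Derivation:
Initial: x=-4.0000 theta=0.0000
After 1 (propagate distance d=32): x=-4.0000 theta=0.0000
After 2 (thin lens f=17): x=-4.0000 theta=4/17 (≈0.2353)
After 3 (propagate distance d=16): x=-4/17 (≈-0.2353) theta=4/17 (≈0.2353)
After 4 (thin lens f=58): x=-4/17 (≈-0.2353) theta=118/493 (≈0.2394)
After 5 (propagate distance d=16): x=1772/493 (≈3.5943) theta=118/493 (≈0.2394)
After 6 (thin lens f=-24): x=1772/493 (≈3.5943) theta=1151/2958 (≈0.3891)
After 7 (propagate distance d=40): x=28336/1479 (≈19.1589) theta=1151/2958 (≈0.3891)
After 8 (curved mirror R=41): x=28336/1479 (≈19.1589) theta=-22051/40426 (≈-0.5455)
Rounded to 4 decimal places: x = 19.1589, theta = -0.5455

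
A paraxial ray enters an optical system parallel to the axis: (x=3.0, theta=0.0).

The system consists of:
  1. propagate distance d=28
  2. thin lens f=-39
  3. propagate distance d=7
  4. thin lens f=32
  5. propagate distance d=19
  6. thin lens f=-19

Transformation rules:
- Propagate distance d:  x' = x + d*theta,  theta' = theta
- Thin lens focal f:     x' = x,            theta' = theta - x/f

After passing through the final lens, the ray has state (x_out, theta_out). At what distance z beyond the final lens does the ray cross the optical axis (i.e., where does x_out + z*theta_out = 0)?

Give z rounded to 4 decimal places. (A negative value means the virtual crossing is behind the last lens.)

Answer: -24.3766

Derivation:
Initial: x=3.0000 theta=0.0000
After 1 (propagate distance d=28): x=3.0000 theta=0.0000
After 2 (thin lens f=-39): x=3.0000 theta=1/13 (≈0.0769)
After 3 (propagate distance d=7): x=46/13 (≈3.5385) theta=1/13 (≈0.0769)
After 4 (thin lens f=32): x=46/13 (≈3.5385) theta=-7/208 (≈-0.0337)
After 5 (propagate distance d=19): x=603/208 (≈2.8990) theta=-7/208 (≈-0.0337)
After 6 (thin lens f=-19): x=603/208 (≈2.8990) theta=235/1976 (≈0.1189)
z_focus = -x_out/theta_out = -(603/208)/(235/1976) = -11457/470 ≈ -24.3766
Rounded to 4 decimal places: z = -24.3766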